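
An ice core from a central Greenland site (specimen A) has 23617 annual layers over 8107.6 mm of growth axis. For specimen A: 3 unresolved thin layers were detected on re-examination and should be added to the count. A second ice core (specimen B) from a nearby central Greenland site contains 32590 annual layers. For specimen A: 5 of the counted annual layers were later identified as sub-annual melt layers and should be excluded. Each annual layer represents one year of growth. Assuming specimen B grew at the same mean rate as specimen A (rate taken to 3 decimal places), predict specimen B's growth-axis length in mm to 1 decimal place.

11178.4 mm

Specimen A: correcting the raw count gives 23617 − 5 + 3 = 23615 true annual layers.
A: Mean rate = 8107.6 mm / 23615 years ≈ 0.343 mm/year.
For B, 0.343 mm/year × 32590 years = 11178.4 mm.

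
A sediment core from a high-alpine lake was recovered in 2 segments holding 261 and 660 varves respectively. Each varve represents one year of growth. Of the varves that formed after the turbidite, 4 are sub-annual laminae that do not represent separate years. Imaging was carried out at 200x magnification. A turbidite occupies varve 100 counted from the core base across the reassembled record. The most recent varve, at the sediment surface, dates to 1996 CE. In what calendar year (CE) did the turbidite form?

Total varves = 261 + 660 = 921.
The turbidite sits at varve 100 from the core base, so 921 − 100 = 821 varves formed after it.
821 − 4 false = 817 true varves after the turbidite.
Counting back 817 years from 1996 CE places the turbidite in 1996 − 817 = 1179 CE.

1179 CE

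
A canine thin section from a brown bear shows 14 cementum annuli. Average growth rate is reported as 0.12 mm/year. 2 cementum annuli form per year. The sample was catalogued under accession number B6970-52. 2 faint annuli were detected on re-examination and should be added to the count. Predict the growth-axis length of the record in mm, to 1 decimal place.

Correcting the raw count gives 14 + 2 = 16 true cementum annuli.
16 cementum annuli at 2 per year is 16 / 2 = 8 years.
8 years at 0.12 mm/year gives 0.12 × 8 = 1.0 mm.

1.0 mm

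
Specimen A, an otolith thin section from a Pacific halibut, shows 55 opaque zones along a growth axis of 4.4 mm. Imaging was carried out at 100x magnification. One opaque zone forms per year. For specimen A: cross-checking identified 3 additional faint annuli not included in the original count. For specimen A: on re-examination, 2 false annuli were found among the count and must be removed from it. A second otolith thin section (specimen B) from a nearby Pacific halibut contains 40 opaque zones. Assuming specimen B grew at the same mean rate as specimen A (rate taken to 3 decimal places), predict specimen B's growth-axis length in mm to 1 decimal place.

Specimen A: correcting the raw count gives 55 − 2 + 3 = 56 true opaque zones.
A: 4.4 mm over 56 years gives 4.4 / 56 ≈ 0.079 mm per year.
B's length ≈ 0.079 × 40 = 3.2 mm.

3.2 mm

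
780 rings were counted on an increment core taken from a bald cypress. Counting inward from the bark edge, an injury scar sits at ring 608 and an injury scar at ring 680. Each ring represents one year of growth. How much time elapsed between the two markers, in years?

The two markers are separated by 680 − 608 = 72 rings.
One ring per year makes the interval 72 years.

72 yr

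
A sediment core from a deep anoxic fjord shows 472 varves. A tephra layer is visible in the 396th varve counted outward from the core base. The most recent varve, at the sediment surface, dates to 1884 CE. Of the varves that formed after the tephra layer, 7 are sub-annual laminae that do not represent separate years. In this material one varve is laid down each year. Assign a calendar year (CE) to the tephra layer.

1815 CE

The tephra layer sits at varve 396 from the core base, so 472 − 396 = 76 varves formed after it.
Excluding 7 false varves: 76 − 7 = 69.
The varve at the sediment surface is 1884 CE, so the tephra layer dates to 1884 − 69 = 1815 CE.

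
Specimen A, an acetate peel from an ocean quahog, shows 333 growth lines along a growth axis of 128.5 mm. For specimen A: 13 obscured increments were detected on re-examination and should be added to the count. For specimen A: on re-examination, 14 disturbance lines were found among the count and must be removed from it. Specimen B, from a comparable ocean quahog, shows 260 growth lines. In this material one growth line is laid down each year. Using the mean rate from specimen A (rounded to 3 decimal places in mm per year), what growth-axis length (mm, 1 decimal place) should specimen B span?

100.6 mm

Specimen A: after corrections the count is 333 − 14 + 13 = 332 growth lines.
A: 128.5 mm over 332 years gives 128.5 / 332 ≈ 0.387 mm/year.
For B, 0.387 mm/year × 260 years = 100.6 mm.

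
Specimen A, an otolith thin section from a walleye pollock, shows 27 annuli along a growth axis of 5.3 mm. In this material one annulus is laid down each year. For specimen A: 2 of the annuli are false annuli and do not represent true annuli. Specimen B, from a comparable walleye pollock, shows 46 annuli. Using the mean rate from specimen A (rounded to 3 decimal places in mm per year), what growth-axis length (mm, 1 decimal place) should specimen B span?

Specimen A: true annulus count = 27 − 2 = 25.
A: 5.3 mm over 25 years gives 5.3 / 25 ≈ 0.212 mm per year.
For B, 0.212 mm/year × 46 years = 9.8 mm.

9.8 mm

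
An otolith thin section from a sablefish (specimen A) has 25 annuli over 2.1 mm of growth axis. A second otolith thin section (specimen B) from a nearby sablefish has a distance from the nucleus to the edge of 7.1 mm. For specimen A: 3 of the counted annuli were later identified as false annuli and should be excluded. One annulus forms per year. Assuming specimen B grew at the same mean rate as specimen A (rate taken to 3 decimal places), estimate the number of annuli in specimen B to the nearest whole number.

Specimen A: after corrections the count is 25 − 3 = 22 annuli.
A: Extension rate ≈ 2.1 / 22 = 0.095 mm/year.
Specimen B: 7.1 mm / 0.095 mm per year = 74.74 years ≈ 75 annuli.

75 annuli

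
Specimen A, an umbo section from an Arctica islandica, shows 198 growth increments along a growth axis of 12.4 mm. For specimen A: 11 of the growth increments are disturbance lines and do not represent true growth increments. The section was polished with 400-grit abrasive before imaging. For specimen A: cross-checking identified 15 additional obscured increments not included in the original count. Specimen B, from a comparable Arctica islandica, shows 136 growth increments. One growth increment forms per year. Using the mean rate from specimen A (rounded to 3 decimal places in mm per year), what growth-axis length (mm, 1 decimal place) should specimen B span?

8.3 mm

Specimen A: adjusted count: 198 − 11 + 15 = 202 growth increments.
A: 12.4 mm over 202 years gives 12.4 / 202 ≈ 0.061 mm per year.
For B, 0.061 mm/year × 136 years = 8.3 mm.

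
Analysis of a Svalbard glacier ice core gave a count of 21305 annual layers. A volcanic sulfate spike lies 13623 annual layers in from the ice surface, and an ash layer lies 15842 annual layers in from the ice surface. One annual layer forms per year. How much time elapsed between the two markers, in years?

2219 years

Separation: 15842 − 13623 = 2219 annual layers.
At one annual layer per year, 2219 years elapsed between them.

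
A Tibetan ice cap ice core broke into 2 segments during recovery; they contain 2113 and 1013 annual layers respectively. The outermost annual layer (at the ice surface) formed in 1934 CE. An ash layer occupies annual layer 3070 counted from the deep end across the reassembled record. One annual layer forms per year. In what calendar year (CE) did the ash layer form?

Total annual layers = 2113 + 1013 = 3126.
3126 − 3070 = 56 annual layers lie beyond the ash layer toward the ice surface.
The annual layer at the ice surface is 1934 CE, so the ash layer dates to 1934 − 56 = 1878 CE.

1878 CE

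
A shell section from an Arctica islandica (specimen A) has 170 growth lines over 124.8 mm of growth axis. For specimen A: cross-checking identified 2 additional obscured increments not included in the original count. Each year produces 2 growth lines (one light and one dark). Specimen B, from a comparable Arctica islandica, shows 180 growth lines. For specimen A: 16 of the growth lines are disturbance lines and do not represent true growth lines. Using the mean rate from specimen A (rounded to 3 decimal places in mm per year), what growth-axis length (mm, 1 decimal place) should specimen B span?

144.0 mm

Specimen A: correcting the raw count gives 170 − 16 + 2 = 156 true growth lines.
Specimen A: with 2 growth lines per year, 156 / 2 = 78 years.
A: 124.8 mm over 78 years gives 124.8 / 78 ≈ 1.600 mm per year.
Specimen B: 180 growth lines at 2 per year is 180 / 2 = 90 years. For B, 1.600 mm/year × 90 years = 144.0 mm.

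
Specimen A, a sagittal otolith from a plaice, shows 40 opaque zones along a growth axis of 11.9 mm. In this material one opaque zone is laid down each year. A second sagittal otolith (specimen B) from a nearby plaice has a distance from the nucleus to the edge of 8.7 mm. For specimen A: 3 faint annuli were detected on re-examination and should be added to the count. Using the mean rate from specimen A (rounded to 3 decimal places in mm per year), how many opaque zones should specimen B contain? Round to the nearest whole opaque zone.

31 opaque zones

Specimen A: after corrections the count is 40 + 3 = 43 opaque zones.
A: Mean rate = 11.9 mm / 43 years ≈ 0.277 mm/year.
Specimen B: 8.7 mm / 0.277 mm per year = 31.41 years ≈ 31 opaque zones.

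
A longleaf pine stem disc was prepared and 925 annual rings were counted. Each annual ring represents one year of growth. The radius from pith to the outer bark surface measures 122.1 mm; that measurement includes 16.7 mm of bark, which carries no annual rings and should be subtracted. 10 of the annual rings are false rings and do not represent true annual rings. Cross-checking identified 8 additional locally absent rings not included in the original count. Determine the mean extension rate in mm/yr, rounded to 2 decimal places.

0.11 mm/yr

Correcting the raw count gives 925 − 10 + 8 = 923 true annual rings.
Net length = 122.1 − 16.7 = 105.4 mm.
Mean rate = 105.4 mm / 923 years ≈ 0.11 mm/yr.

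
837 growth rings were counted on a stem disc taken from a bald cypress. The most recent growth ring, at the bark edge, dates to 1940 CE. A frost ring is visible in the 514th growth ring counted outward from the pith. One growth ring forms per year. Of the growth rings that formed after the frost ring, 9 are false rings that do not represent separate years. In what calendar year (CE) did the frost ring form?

1626 CE

The frost ring sits at growth ring 514 from the pith, so 837 − 514 = 323 growth rings formed after it.
323 − 9 false = 314 true growth rings after the frost ring.
Counting back 314 years from 1940 CE places the frost ring in 1940 − 314 = 1626 CE.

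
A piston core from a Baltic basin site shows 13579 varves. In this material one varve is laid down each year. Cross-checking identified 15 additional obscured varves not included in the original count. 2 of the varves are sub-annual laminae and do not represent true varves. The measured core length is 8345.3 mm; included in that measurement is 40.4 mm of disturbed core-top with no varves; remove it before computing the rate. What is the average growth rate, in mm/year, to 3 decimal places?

0.611 mm/year

Adjusted count: 13579 − 2 + 15 = 13592 varves.
Net length = 8345.3 − 40.4 = 8304.9 mm.
Mean rate = 8304.9 mm / 13592 years ≈ 0.611 mm/year.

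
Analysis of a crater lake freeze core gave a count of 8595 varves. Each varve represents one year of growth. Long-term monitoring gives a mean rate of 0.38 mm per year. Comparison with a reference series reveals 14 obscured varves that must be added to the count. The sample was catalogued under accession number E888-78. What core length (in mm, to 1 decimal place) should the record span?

Correcting the raw count gives 8595 + 14 = 8609 true varves.
8609 years at 0.38 mm/year gives 0.38 × 8609 = 3271.4 mm.

3271.4 mm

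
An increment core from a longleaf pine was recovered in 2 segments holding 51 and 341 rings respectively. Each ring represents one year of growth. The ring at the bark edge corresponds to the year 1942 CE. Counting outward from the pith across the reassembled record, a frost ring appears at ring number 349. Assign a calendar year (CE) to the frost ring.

Total rings = 51 + 341 = 392.
392 − 349 = 43 rings lie beyond the frost ring toward the bark edge.
The ring at the bark edge is 1942 CE, so the frost ring dates to 1942 − 43 = 1899 CE.

1899 CE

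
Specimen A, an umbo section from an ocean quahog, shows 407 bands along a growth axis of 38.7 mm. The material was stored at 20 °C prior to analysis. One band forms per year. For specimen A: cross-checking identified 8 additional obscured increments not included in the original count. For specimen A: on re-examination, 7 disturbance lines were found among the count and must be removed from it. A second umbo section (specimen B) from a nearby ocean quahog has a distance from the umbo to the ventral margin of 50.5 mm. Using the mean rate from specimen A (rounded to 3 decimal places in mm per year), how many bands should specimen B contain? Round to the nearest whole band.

532 bands

Specimen A: true band count = 407 − 7 + 8 = 408.
A: Extension rate ≈ 38.7 / 408 = 0.095 mm/yr.
B spans 50.5 / 0.095 = 531.58 years ≈ 532 bands.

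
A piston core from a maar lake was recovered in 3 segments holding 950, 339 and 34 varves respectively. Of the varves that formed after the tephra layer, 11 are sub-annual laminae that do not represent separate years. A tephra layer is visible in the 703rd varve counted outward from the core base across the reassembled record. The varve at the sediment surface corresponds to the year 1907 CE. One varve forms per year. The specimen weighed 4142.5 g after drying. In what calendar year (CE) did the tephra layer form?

Total varves = 950 + 339 + 34 = 1323.
1323 − 703 = 620 varves lie beyond the tephra layer toward the sediment surface.
620 − 11 false = 609 true varves after the tephra layer.
Counting back 609 years from 1907 CE places the tephra layer in 1907 − 609 = 1298 CE.

1298 CE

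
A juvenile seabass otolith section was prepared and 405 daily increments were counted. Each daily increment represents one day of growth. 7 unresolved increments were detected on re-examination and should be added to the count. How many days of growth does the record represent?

Adjusted count: 405 + 7 = 412 daily increments.
With a one-to-one daily increment periodicity this is 412 days.

412 d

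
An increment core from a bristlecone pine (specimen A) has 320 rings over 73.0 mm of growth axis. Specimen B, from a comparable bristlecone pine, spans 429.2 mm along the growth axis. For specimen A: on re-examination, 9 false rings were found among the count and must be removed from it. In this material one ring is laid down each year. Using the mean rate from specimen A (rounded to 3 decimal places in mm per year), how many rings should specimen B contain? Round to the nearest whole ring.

1826 rings

Specimen A: after corrections the count is 320 − 9 = 311 rings.
A: Mean rate = 73.0 mm / 311 years ≈ 0.235 mm/year.
For B, 429.2 / 0.235 = 1826.38 years ≈ 1826 rings.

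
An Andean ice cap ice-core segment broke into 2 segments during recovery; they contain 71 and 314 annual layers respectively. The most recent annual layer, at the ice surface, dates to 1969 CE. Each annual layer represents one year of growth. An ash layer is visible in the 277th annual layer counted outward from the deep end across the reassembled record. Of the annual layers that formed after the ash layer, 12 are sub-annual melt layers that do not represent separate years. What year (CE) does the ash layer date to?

Total annual layers = 71 + 314 = 385.
Between annual layer 277 and the ice surface there are 385 − 277 = 108 annual layers.
Removing the 12 false annual layers leaves 108 − 12 = 96 true annual layers beyond the ash layer.
The annual layer at the ice surface is 1969 CE, so the ash layer dates to 1969 − 96 = 1873 CE.

1873 CE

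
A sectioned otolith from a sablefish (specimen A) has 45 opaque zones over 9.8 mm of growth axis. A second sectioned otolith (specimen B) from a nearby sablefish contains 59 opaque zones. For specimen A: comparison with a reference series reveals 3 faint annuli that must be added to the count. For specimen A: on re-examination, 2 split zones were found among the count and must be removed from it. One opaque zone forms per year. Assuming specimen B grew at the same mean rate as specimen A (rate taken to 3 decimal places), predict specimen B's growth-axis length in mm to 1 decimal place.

Specimen A: correcting the raw count gives 45 − 2 + 3 = 46 true opaque zones.
A: Extension rate ≈ 9.8 / 46 = 0.213 mm per year.
Length of B = 0.213 × 59 = 12.6 mm.

12.6 mm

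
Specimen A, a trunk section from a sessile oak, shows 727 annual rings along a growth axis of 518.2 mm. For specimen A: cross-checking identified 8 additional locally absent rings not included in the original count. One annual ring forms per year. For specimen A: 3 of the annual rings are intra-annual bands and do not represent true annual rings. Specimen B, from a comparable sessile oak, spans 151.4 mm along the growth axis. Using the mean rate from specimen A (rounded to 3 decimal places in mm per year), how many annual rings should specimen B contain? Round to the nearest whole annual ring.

Specimen A: after corrections the count is 727 − 3 + 8 = 732 annual rings.
A: Extension rate ≈ 518.2 / 732 = 0.708 mm/yr.
Specimen B: 151.4 mm / 0.708 mm per year = 213.84 years ≈ 214 annual rings.

214 annual rings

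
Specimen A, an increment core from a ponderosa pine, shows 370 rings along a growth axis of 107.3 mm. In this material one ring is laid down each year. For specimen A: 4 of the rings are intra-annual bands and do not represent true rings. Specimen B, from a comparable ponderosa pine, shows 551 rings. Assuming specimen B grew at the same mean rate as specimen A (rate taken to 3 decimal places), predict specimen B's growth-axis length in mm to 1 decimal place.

Specimen A: after corrections the count is 370 − 4 = 366 rings.
A: Mean rate = 107.3 mm / 366 years ≈ 0.293 mm/year.
For B, 0.293 mm/year × 551 years = 161.4 mm.

161.4 mm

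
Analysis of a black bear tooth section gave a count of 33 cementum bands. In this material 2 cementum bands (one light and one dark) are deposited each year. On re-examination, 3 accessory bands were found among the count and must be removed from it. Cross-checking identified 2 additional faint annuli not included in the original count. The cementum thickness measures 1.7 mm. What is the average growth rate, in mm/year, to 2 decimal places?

Adjusted count: 33 − 3 + 2 = 32 cementum bands.
Dividing by 2 cementum bands per year: 32 / 2 = 16 years.
Mean rate = 1.7 mm / 16 years ≈ 0.11 mm/year.

0.11 mm/year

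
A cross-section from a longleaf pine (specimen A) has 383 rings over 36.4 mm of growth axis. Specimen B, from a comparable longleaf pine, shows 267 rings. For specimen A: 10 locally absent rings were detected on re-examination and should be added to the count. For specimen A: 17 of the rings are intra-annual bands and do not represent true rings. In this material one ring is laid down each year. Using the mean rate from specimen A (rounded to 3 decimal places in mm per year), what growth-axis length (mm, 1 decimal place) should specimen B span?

Specimen A: correcting the raw count gives 383 − 17 + 10 = 376 true rings.
A: 36.4 mm over 376 years gives 36.4 / 376 ≈ 0.097 mm per year.
B's length ≈ 0.097 × 267 = 25.9 mm.

25.9 mm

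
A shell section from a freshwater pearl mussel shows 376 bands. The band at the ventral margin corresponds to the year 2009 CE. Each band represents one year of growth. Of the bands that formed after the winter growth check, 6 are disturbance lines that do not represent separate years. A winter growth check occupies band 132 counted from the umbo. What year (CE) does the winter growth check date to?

1771 CE

376 − 132 = 244 bands lie beyond the winter growth check toward the ventral margin.
244 − 6 false = 238 true bands after the winter growth check.
Counting back 238 years from 2009 CE places the winter growth check in 2009 − 238 = 1771 CE.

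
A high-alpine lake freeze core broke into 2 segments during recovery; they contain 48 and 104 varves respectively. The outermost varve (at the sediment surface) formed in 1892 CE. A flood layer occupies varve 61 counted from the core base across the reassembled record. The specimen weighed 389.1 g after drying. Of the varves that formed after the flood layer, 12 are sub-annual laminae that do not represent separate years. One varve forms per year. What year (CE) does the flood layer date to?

1813 CE

Total varves = 48 + 104 = 152.
The flood layer sits at varve 61 from the core base, so 152 − 61 = 91 varves formed after it.
Excluding 12 false varves: 91 − 12 = 79.
The varve at the sediment surface is 1892 CE, so the flood layer dates to 1892 − 79 = 1813 CE.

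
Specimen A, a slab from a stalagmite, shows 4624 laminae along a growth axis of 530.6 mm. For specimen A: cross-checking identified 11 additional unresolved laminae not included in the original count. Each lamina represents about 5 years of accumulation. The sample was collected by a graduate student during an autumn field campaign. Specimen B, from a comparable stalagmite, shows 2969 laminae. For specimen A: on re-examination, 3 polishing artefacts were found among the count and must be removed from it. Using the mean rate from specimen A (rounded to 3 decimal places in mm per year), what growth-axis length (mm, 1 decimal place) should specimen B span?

341.4 mm

Specimen A: after corrections the count is 4624 − 3 + 11 = 4632 laminae.
Specimen A: at 5 years per lamina, 4632 × 5 = 23160 years.
A: Mean rate = 530.6 mm / 23160 years ≈ 0.023 mm per year.
Specimen B: 2969 laminae at 5 years each span 2969 × 5 = 14845 years. Length of B = 0.023 × 14845 = 341.4 mm.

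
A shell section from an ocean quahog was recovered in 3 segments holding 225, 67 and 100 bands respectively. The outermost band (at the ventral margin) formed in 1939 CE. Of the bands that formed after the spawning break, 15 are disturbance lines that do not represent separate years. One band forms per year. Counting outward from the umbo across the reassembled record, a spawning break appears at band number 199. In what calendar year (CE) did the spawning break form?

Total bands = 225 + 67 + 100 = 392.
392 − 199 = 193 bands lie beyond the spawning break toward the ventral margin.
Excluding 15 false bands: 193 − 15 = 178.
1939 − 178 = 1761 CE.

1761 CE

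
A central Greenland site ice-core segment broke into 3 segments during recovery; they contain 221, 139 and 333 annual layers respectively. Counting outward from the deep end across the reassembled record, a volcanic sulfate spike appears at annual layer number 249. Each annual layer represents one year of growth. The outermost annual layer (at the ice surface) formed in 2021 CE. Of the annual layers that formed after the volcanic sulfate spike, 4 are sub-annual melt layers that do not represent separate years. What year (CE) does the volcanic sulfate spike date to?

1581 CE

Total annual layers = 221 + 139 + 333 = 693.
The volcanic sulfate spike sits at annual layer 249 from the deep end, so 693 − 249 = 444 annual layers formed after it.
Removing the 4 false annual layers leaves 444 − 4 = 440 true annual layers beyond the volcanic sulfate spike.
2021 − 440 = 1581 CE.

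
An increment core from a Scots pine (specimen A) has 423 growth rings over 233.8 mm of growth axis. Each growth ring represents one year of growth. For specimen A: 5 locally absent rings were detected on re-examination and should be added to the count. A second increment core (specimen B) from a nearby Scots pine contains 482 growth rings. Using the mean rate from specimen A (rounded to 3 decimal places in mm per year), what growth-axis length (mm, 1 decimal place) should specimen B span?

Specimen A: correcting the raw count gives 423 + 5 = 428 true growth rings.
A: Mean rate = 233.8 mm / 428 years ≈ 0.546 mm per year.
B's length ≈ 0.546 × 482 = 263.2 mm.

263.2 mm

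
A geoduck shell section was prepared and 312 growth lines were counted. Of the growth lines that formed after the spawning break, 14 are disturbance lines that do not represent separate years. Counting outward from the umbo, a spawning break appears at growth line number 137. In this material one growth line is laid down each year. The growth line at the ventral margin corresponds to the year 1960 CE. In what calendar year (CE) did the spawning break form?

1799 CE

312 − 137 = 175 growth lines lie beyond the spawning break toward the ventral margin.
175 − 14 false = 161 true growth lines after the spawning break.
1960 − 161 = 1799 CE.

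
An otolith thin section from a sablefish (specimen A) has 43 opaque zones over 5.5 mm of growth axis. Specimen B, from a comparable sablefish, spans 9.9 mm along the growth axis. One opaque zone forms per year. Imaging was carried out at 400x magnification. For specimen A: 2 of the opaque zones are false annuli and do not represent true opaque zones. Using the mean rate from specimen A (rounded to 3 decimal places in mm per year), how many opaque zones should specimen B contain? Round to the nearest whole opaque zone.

74 opaque zones

Specimen A: after corrections the count is 43 − 2 = 41 opaque zones.
A: Mean rate = 5.5 mm / 41 years ≈ 0.134 mm/year.
For B, 9.9 / 0.134 = 73.88 years ≈ 74 opaque zones.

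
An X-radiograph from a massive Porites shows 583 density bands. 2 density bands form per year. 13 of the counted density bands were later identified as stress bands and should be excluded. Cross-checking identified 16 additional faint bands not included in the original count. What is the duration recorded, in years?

293 years

Adjusted count: 583 − 13 + 16 = 586 density bands.
Dividing by 2 density bands per year: 586 / 2 = 293 years.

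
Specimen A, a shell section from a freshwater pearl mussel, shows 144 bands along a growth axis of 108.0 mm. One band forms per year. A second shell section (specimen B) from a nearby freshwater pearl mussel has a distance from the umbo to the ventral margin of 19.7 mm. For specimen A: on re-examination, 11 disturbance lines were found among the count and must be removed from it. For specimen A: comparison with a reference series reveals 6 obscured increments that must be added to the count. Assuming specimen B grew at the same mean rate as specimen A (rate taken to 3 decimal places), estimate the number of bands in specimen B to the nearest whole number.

Specimen A: after corrections the count is 144 − 11 + 6 = 139 bands.
A: 108.0 mm over 139 years gives 108.0 / 139 ≈ 0.777 mm/year.
B spans 19.7 / 0.777 = 25.35 years ≈ 25 bands.

25 bands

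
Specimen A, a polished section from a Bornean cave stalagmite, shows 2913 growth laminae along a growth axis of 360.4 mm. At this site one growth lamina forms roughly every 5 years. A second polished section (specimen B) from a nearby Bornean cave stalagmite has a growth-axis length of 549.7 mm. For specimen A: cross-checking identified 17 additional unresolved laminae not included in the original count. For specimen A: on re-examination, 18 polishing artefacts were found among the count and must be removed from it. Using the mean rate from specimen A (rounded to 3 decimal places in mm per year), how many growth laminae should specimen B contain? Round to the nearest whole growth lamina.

Specimen A: correcting the raw count gives 2913 − 18 + 17 = 2912 true growth laminae.
Specimen A: 2912 growth laminae at 5 years each span 2912 × 5 = 14560 years.
A: Mean rate = 360.4 mm / 14560 years ≈ 0.025 mm/year.
B spans 549.7 / 0.025 = 21988.00 years; at 5 years per growth lamina that is 21988.00 / 5 ≈ 4398 growth laminae.

4398 growth laminae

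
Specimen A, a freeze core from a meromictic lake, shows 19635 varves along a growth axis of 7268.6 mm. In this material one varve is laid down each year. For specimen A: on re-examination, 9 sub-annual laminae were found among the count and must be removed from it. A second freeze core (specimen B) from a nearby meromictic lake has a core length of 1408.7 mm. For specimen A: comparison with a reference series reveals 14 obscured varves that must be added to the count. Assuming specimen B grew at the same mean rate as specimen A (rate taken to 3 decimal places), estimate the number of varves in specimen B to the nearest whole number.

3807 varves

Specimen A: correcting the raw count gives 19635 − 9 + 14 = 19640 true varves.
A: Extension rate ≈ 7268.6 / 19640 = 0.370 mm/yr.
Specimen B: 1408.7 mm / 0.370 mm per year = 3807.30 years ≈ 3807 varves.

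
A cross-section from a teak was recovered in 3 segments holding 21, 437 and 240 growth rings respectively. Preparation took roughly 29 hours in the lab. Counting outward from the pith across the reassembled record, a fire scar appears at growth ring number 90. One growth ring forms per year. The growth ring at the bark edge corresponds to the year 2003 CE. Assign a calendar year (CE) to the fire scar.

1395 CE

Total growth rings = 21 + 437 + 240 = 698.
The fire scar sits at growth ring 90 from the pith, so 698 − 90 = 608 growth rings formed after it.
2003 − 608 = 1395 CE.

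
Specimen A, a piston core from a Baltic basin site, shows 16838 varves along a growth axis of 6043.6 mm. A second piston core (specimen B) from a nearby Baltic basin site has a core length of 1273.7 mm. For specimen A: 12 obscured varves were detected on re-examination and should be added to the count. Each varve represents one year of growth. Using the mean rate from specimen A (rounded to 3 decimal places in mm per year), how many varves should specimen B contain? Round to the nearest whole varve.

3548 varves

Specimen A: true varve count = 16838 + 12 = 16850.
A: 6043.6 mm over 16850 years gives 6043.6 / 16850 ≈ 0.359 mm/year.
For B, 1273.7 / 0.359 = 3547.91 years ≈ 3548 varves.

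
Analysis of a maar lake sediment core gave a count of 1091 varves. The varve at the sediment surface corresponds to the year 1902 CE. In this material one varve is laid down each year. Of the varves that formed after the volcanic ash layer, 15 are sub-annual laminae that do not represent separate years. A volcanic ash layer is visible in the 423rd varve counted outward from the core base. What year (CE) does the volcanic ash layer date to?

1091 − 423 = 668 varves lie beyond the volcanic ash layer toward the sediment surface.
Excluding 15 false varves: 668 − 15 = 653.
1902 − 653 = 1249 CE.

1249 CE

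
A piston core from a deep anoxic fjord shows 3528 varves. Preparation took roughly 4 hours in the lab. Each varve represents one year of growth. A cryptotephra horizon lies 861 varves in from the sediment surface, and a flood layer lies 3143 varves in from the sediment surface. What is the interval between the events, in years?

2282 years

The two markers are separated by 3143 − 861 = 2282 varves.
That is 2282 years at one varve per year.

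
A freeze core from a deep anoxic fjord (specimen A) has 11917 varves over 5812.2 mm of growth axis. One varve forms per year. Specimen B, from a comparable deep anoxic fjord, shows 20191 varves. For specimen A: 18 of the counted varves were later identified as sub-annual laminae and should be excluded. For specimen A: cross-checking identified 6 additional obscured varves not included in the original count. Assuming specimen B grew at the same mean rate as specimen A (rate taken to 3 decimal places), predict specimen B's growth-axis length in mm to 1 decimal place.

Specimen A: adjusted count: 11917 − 18 + 6 = 11905 varves.
A: Mean rate = 5812.2 mm / 11905 years ≈ 0.488 mm/yr.
B's length ≈ 0.488 × 20191 = 9853.2 mm.

9853.2 mm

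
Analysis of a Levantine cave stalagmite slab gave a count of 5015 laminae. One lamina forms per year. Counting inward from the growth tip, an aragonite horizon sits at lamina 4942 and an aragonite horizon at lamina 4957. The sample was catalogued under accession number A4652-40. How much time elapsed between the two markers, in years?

15 years

The two markers are separated by 4957 − 4942 = 15 laminae.
At one lamina per year, 15 years elapsed between them.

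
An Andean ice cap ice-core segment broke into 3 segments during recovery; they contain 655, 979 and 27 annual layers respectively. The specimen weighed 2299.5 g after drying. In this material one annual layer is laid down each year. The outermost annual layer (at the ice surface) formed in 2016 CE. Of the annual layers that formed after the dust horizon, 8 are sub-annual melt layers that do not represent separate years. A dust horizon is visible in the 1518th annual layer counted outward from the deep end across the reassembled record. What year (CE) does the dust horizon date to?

1881 CE

Total annual layers = 655 + 979 + 27 = 1661.
1661 − 1518 = 143 annual layers lie beyond the dust horizon toward the ice surface.
Removing the 8 false annual layers leaves 143 − 8 = 135 true annual layers beyond the dust horizon.
The annual layer at the ice surface is 2016 CE, so the dust horizon dates to 2016 − 135 = 1881 CE.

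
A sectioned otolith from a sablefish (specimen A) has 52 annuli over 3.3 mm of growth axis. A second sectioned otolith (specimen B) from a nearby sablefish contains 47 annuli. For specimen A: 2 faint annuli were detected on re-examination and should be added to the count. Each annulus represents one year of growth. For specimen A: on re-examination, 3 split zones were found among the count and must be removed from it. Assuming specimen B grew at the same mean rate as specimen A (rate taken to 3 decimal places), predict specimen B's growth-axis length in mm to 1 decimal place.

3.1 mm

Specimen A: adjusted count: 52 − 3 + 2 = 51 annuli.
A: Extension rate ≈ 3.3 / 51 = 0.065 mm/yr.
For B, 0.065 mm/year × 47 years = 3.1 mm.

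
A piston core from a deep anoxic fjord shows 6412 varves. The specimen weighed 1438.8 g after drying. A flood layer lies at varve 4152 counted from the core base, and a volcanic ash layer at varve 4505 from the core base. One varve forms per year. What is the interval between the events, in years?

Separation: 4505 − 4152 = 353 varves.
That is 353 years at one varve per year.

353 years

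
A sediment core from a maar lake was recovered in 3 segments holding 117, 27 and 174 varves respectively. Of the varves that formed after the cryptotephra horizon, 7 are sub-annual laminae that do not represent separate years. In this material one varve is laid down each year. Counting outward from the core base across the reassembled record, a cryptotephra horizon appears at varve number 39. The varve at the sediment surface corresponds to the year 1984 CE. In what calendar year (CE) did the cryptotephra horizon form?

Total varves = 117 + 27 + 174 = 318.
318 − 39 = 279 varves lie beyond the cryptotephra horizon toward the sediment surface.
Removing the 7 false varves leaves 279 − 7 = 272 true varves beyond the cryptotephra horizon.
1984 − 272 = 1712 CE.

1712 CE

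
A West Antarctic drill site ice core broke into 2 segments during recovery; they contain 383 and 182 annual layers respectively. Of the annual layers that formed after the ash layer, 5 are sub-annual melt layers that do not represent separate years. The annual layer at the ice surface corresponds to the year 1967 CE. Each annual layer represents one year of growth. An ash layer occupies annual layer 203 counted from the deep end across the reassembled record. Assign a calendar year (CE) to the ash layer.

Total annual layers = 383 + 182 = 565.
The ash layer sits at annual layer 203 from the deep end, so 565 − 203 = 362 annual layers formed after it.
Removing the 5 false annual layers leaves 362 − 5 = 357 true annual layers beyond the ash layer.
The annual layer at the ice surface is 1967 CE, so the ash layer dates to 1967 − 357 = 1610 CE.

1610 CE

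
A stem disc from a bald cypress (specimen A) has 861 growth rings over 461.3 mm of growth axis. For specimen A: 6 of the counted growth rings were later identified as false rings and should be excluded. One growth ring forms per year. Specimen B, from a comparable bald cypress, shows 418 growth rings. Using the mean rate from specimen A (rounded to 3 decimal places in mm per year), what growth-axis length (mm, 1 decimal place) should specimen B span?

225.7 mm

Specimen A: after corrections the count is 861 − 6 = 855 growth rings.
A: 461.3 mm over 855 years gives 461.3 / 855 ≈ 0.540 mm/yr.
B's length ≈ 0.540 × 418 = 225.7 mm.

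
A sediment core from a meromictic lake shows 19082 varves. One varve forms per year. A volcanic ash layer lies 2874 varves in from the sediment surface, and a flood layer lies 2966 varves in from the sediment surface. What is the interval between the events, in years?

92 years

2966 − 2874 = 92 varves lie between the two events.
One varve per year makes the interval 92 years.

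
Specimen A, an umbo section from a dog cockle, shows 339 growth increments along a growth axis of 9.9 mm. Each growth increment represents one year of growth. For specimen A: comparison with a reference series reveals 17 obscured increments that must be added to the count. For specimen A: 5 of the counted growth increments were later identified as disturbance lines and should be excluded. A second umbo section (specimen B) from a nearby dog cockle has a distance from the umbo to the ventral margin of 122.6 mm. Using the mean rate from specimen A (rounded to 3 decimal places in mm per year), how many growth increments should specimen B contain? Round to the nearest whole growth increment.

Specimen A: after corrections the count is 339 − 5 + 17 = 351 growth increments.
A: 9.9 mm over 351 years gives 9.9 / 351 ≈ 0.028 mm/yr.
B spans 122.6 / 0.028 = 4378.57 years ≈ 4379 growth increments.

4379 growth increments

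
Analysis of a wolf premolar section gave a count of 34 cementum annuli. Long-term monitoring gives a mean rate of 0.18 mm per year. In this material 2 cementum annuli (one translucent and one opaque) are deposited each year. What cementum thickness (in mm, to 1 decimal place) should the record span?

Dividing by 2 cementum annuli per year: 34 / 2 = 17 years.
Length ≈ 0.18 × 17 = 3.1 mm.

3.1 mm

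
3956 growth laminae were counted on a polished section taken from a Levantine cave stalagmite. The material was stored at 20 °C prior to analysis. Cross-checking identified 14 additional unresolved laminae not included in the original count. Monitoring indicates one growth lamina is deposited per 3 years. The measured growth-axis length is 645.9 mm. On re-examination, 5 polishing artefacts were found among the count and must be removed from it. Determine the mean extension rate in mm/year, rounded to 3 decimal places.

Correcting the raw count gives 3956 − 5 + 14 = 3965 true growth laminae.
At 3 years per growth lamina, 3965 × 3 = 11895 years.
Extension rate ≈ 645.9 / 11895 = 0.054 mm/year.

0.054 mm/year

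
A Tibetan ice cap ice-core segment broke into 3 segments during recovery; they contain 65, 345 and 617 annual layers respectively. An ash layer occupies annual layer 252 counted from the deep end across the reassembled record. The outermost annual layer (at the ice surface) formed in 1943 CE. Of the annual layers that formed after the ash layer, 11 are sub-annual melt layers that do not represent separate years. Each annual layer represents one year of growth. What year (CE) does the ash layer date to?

1179 CE

Total annual layers = 65 + 345 + 617 = 1027.
Between annual layer 252 and the ice surface there are 1027 − 252 = 775 annual layers.
Removing the 11 false annual layers leaves 775 − 11 = 764 true annual layers beyond the ash layer.
Counting back 764 years from 1943 CE places the ash layer in 1943 − 764 = 1179 CE.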